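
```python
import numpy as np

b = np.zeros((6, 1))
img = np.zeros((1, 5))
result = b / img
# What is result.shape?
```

(6, 5)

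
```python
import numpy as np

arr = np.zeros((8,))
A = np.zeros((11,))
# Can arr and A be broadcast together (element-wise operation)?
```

No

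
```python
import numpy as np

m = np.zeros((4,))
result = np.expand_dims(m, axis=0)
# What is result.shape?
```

(1, 4)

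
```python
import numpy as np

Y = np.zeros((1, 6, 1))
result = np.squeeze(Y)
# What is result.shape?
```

(6,)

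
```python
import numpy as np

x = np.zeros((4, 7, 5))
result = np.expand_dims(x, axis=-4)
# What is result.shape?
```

(1, 4, 7, 5)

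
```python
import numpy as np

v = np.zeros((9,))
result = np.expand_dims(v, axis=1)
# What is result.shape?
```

(9, 1)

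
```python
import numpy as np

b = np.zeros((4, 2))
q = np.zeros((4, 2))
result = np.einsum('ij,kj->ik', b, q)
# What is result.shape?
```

(4, 4)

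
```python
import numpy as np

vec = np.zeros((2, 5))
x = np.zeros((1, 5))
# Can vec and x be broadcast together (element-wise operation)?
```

Yes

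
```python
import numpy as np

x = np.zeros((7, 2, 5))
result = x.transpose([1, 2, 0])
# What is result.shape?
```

(2, 5, 7)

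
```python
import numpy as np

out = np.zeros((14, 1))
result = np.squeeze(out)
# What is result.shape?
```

(14,)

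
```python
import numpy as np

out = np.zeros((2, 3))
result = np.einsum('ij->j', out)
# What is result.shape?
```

(3,)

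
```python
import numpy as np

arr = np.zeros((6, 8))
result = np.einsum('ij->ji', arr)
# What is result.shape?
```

(8, 6)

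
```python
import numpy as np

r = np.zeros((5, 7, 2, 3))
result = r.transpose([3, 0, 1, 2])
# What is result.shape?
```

(3, 5, 7, 2)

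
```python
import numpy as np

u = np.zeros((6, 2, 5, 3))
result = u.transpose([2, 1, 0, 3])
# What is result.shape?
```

(5, 2, 6, 3)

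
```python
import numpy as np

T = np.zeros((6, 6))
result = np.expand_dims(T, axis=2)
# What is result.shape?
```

(6, 6, 1)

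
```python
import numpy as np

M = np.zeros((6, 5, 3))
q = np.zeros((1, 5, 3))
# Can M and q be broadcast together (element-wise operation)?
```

Yes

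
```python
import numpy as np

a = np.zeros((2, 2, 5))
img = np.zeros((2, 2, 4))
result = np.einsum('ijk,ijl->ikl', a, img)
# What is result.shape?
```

(2, 5, 4)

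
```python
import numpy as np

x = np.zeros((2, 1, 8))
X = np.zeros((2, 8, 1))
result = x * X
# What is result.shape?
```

(2, 8, 8)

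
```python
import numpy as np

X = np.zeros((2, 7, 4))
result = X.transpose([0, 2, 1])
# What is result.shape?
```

(2, 4, 7)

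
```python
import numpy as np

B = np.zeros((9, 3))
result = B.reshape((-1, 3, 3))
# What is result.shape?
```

(3, 3, 3)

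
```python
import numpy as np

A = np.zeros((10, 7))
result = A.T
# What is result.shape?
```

(7, 10)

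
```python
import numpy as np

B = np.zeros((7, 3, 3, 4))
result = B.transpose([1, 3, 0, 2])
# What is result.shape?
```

(3, 4, 7, 3)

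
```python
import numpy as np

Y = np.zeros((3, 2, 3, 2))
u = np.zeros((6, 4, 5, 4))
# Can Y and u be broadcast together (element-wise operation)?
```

No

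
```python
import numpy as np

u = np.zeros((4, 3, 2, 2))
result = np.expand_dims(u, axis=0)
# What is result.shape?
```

(1, 4, 3, 2, 2)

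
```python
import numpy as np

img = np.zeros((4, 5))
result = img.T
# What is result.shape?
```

(5, 4)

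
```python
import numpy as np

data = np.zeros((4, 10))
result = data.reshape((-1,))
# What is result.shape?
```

(40,)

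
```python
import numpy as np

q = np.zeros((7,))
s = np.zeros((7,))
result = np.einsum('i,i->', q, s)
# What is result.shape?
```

()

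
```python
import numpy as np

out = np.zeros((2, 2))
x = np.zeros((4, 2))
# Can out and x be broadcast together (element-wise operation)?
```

No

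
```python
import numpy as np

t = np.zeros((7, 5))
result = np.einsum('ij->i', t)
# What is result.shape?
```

(7,)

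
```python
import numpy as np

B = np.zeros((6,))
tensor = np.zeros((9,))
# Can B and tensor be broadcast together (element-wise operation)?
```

No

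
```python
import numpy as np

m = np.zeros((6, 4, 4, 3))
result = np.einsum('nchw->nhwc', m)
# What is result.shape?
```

(6, 4, 3, 4)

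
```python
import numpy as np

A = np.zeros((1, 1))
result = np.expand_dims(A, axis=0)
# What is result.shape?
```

(1, 1, 1)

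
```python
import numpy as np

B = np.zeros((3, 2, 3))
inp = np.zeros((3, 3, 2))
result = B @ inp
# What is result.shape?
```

(3, 2, 2)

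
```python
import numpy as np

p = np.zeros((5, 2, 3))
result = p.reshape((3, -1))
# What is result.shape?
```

(3, 10)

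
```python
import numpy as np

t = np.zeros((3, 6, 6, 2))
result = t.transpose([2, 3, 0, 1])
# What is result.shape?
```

(6, 2, 3, 6)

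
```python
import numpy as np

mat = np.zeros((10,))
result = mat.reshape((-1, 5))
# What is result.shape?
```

(2, 5)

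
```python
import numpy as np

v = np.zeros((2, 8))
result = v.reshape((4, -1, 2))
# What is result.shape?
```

(4, 2, 2)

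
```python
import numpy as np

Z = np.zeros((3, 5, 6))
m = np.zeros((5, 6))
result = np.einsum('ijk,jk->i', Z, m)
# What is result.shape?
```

(3,)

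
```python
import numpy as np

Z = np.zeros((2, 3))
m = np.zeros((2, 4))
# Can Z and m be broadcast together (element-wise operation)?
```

No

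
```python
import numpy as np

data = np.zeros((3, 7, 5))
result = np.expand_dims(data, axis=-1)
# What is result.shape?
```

(3, 7, 5, 1)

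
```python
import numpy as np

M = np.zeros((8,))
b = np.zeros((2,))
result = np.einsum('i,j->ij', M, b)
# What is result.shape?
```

(8, 2)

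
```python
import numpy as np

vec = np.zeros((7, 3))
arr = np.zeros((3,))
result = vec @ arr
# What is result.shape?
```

(7,)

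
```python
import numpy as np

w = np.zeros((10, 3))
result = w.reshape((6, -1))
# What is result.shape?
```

(6, 5)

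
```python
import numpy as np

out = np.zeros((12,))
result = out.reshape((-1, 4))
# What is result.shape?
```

(3, 4)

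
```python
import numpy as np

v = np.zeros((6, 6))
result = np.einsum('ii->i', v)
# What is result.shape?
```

(6,)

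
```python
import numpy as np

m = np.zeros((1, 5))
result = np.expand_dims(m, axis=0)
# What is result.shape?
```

(1, 1, 5)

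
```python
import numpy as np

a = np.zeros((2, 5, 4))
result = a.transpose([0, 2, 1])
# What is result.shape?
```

(2, 4, 5)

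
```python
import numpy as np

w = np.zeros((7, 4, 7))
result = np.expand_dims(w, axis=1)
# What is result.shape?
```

(7, 1, 4, 7)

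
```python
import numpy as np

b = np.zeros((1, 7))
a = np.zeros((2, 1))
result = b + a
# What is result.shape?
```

(2, 7)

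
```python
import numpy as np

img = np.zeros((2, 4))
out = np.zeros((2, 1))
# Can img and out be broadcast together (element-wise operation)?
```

Yes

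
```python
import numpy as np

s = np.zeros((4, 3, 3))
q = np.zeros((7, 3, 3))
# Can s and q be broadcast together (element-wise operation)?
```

No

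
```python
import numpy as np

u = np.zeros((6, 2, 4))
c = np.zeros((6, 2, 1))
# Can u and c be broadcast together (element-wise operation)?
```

Yes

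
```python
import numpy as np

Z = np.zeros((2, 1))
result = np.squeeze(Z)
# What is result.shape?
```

(2,)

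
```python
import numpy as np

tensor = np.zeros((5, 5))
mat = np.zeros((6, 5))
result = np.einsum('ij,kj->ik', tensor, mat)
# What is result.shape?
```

(5, 6)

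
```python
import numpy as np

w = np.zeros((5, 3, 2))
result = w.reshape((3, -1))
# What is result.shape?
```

(3, 10)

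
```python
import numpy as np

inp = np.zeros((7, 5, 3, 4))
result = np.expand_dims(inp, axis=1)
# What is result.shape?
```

(7, 1, 5, 3, 4)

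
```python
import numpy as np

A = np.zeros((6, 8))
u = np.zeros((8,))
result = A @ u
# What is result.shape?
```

(6,)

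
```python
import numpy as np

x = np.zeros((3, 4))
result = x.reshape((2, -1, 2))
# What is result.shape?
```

(2, 3, 2)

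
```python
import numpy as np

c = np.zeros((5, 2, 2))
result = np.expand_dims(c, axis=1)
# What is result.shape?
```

(5, 1, 2, 2)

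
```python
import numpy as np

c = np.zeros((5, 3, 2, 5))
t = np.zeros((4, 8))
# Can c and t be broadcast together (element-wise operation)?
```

No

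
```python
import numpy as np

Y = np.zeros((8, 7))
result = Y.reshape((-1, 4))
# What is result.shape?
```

(14, 4)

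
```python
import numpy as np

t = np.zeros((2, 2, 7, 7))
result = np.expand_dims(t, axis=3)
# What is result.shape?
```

(2, 2, 7, 1, 7)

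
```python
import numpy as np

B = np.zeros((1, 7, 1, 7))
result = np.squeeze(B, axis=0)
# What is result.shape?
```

(7, 1, 7)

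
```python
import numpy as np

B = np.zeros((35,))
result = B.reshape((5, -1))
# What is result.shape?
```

(5, 7)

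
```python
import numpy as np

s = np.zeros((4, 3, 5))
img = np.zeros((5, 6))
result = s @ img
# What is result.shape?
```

(4, 3, 6)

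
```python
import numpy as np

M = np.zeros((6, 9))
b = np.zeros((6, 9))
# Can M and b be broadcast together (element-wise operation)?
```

Yes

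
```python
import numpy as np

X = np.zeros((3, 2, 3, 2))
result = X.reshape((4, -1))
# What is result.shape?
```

(4, 9)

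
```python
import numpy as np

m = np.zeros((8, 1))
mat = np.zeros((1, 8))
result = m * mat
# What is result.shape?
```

(8, 8)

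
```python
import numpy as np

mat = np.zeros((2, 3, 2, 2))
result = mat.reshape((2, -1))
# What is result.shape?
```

(2, 12)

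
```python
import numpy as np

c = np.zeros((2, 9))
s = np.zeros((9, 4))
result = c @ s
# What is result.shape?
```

(2, 4)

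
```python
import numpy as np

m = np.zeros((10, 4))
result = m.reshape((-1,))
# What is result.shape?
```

(40,)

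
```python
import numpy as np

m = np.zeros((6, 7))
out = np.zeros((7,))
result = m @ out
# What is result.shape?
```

(6,)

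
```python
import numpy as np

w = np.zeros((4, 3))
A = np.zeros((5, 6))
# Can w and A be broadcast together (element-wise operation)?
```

No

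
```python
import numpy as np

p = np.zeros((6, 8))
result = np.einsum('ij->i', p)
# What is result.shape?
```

(6,)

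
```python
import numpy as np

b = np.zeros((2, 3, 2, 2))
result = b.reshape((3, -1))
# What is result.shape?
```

(3, 8)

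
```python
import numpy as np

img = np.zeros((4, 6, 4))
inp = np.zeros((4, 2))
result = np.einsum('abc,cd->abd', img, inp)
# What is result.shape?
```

(4, 6, 2)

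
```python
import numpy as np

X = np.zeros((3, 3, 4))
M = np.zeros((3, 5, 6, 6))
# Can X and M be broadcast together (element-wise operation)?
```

No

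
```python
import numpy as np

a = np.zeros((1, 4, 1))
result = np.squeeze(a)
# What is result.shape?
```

(4,)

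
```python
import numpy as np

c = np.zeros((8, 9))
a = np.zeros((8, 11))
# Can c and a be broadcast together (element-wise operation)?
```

No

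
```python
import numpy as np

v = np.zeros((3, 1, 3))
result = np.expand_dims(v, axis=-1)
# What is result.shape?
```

(3, 1, 3, 1)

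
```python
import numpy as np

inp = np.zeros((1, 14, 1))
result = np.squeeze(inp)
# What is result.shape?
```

(14,)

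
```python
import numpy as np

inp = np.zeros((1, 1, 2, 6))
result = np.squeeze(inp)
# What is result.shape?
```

(2, 6)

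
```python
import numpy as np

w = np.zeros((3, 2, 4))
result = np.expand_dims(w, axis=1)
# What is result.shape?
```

(3, 1, 2, 4)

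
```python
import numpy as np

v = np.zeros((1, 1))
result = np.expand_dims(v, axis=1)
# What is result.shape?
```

(1, 1, 1)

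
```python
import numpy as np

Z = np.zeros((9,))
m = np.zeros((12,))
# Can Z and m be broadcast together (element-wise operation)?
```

No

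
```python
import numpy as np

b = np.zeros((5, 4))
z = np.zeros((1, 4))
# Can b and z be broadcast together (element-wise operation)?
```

Yes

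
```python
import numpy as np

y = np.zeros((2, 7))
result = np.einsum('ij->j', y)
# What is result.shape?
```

(7,)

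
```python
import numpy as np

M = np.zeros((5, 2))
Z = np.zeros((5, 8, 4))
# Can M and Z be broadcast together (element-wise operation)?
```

No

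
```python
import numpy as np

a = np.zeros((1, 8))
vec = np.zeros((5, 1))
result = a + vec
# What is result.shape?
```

(5, 8)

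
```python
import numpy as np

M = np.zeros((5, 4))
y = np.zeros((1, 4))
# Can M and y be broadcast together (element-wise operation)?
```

Yes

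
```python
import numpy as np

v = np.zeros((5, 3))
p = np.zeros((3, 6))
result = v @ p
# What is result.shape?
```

(5, 6)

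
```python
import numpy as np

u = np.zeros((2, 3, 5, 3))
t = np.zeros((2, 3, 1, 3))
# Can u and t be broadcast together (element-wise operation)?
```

Yes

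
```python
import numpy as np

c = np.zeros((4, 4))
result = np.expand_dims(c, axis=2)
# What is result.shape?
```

(4, 4, 1)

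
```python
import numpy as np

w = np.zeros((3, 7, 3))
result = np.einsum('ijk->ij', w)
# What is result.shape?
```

(3, 7)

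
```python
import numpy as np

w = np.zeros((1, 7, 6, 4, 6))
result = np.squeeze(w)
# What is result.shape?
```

(7, 6, 4, 6)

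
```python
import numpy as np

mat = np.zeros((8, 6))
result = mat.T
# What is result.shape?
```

(6, 8)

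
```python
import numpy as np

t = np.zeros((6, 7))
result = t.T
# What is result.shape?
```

(7, 6)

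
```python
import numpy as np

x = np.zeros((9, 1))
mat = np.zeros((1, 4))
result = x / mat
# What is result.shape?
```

(9, 4)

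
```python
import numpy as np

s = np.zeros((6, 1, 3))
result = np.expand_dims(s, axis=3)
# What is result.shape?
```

(6, 1, 3, 1)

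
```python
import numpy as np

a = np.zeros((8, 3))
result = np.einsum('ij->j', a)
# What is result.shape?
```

(3,)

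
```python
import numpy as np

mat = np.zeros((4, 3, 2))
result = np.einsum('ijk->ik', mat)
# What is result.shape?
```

(4, 2)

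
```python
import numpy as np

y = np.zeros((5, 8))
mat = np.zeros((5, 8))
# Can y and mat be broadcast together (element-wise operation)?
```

Yes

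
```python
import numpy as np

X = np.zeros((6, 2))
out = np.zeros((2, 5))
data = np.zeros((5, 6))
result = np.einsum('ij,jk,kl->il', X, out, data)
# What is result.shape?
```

(6, 6)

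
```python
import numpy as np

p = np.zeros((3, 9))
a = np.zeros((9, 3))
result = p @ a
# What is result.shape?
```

(3, 3)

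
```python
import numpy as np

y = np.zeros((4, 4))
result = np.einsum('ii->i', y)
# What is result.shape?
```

(4,)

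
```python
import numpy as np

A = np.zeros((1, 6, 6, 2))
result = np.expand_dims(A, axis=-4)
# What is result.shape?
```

(1, 1, 6, 6, 2)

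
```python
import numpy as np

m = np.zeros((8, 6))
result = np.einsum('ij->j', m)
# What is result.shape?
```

(6,)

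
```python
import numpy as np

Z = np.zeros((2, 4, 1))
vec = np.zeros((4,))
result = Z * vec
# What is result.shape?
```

(2, 4, 4)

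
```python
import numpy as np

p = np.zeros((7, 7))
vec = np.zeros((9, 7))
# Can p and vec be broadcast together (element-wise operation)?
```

No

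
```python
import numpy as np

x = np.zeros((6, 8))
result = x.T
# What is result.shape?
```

(8, 6)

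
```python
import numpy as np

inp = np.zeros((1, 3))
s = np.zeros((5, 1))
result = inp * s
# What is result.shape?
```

(5, 3)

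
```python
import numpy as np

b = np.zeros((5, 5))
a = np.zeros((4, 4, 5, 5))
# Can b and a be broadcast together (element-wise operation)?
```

Yes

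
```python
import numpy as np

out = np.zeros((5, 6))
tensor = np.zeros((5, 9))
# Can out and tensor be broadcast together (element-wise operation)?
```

No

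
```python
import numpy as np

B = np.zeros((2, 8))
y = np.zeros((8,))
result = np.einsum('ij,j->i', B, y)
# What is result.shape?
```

(2,)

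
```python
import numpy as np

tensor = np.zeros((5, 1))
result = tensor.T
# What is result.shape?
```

(1, 5)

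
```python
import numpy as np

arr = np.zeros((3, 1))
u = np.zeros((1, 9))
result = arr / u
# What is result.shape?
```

(3, 9)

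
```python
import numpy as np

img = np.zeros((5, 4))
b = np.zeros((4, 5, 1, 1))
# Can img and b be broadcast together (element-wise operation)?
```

Yes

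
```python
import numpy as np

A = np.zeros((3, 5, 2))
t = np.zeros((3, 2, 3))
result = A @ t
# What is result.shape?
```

(3, 5, 3)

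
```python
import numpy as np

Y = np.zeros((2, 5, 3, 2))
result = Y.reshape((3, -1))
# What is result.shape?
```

(3, 20)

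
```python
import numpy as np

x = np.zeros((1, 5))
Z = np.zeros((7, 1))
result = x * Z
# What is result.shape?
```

(7, 5)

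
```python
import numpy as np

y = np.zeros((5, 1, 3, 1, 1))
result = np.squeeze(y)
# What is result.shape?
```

(5, 3)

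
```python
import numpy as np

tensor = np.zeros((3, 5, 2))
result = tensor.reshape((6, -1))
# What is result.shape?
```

(6, 5)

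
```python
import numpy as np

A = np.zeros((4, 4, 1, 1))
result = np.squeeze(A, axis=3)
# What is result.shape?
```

(4, 4, 1)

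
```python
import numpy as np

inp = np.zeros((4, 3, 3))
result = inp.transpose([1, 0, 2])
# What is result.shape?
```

(3, 4, 3)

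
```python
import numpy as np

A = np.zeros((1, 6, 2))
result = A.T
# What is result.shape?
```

(2, 6, 1)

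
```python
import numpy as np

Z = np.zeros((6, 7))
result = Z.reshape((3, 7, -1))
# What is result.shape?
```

(3, 7, 2)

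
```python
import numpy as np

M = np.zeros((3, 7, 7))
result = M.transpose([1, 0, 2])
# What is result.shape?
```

(7, 3, 7)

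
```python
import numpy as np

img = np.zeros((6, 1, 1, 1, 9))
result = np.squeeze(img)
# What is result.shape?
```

(6, 9)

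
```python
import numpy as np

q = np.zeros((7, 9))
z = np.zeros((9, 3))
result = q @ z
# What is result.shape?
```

(7, 3)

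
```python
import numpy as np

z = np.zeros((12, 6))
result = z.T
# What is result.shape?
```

(6, 12)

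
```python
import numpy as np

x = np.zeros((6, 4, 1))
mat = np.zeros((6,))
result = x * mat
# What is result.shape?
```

(6, 4, 6)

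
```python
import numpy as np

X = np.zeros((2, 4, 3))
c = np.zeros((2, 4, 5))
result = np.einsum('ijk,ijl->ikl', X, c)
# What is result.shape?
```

(2, 3, 5)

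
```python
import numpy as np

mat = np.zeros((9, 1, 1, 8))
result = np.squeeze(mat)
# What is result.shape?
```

(9, 8)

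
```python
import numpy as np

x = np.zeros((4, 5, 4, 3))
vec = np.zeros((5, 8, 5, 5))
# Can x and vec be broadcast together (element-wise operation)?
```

No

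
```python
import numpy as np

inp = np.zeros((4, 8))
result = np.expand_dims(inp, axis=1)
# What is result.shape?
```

(4, 1, 8)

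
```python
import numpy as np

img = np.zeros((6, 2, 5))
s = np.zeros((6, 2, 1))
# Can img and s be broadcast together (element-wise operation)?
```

Yes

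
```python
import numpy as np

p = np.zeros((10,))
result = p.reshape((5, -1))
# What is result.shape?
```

(5, 2)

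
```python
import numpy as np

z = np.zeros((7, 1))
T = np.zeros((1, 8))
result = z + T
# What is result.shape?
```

(7, 8)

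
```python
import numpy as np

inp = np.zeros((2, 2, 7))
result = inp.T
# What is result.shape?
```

(7, 2, 2)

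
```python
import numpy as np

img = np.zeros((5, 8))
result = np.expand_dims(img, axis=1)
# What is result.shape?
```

(5, 1, 8)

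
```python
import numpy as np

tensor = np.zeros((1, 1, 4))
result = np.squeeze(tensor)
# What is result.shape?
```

(4,)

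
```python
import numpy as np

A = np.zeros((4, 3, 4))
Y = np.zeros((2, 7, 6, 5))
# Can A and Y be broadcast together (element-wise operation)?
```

No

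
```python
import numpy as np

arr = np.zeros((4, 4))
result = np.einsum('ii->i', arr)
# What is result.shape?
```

(4,)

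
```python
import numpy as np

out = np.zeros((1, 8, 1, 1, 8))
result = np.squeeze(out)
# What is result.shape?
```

(8, 8)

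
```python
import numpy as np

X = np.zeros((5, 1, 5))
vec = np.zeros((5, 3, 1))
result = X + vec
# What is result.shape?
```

(5, 3, 5)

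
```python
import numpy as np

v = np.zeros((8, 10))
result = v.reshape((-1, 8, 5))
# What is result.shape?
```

(2, 8, 5)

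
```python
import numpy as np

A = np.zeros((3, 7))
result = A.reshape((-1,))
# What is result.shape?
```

(21,)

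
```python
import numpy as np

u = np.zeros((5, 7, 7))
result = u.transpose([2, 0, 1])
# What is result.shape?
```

(7, 5, 7)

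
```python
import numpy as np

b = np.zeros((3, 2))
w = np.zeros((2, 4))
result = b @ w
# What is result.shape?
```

(3, 4)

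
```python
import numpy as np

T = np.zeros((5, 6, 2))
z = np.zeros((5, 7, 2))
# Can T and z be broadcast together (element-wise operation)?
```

No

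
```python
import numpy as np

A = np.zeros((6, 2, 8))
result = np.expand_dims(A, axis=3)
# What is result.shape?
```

(6, 2, 8, 1)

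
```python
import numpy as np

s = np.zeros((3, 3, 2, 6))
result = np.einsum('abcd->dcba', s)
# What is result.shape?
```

(6, 2, 3, 3)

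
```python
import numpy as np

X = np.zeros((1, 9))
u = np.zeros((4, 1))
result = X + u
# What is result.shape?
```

(4, 9)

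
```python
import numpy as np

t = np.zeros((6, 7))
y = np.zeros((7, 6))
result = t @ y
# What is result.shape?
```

(6, 6)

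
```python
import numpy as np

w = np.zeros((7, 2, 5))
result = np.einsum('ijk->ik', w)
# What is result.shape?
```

(7, 5)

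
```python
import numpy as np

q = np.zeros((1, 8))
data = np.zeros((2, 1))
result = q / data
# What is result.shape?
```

(2, 8)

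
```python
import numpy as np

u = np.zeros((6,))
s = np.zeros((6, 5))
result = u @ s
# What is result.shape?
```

(5,)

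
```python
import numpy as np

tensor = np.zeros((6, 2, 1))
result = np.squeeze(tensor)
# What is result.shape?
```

(6, 2)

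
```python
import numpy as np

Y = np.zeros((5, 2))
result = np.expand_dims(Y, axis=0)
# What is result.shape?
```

(1, 5, 2)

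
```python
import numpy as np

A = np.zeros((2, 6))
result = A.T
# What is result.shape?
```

(6, 2)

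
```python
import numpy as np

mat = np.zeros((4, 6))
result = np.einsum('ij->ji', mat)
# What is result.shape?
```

(6, 4)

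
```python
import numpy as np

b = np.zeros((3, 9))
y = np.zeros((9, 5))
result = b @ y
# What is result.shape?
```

(3, 5)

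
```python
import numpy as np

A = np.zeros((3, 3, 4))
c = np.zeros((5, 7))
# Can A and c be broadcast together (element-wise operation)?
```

No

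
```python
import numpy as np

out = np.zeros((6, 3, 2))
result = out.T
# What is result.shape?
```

(2, 3, 6)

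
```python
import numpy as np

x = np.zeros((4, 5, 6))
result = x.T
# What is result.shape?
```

(6, 5, 4)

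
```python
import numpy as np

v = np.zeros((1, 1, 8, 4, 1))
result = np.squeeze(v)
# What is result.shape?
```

(8, 4)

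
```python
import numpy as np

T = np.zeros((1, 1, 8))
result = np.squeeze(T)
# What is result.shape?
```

(8,)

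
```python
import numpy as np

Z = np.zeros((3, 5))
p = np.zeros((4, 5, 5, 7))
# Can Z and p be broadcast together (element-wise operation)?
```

No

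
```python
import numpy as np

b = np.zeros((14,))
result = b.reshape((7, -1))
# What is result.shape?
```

(7, 2)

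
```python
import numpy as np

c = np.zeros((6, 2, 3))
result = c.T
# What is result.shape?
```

(3, 2, 6)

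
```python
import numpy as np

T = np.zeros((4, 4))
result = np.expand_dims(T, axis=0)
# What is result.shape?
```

(1, 4, 4)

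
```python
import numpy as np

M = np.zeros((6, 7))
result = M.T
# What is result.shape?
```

(7, 6)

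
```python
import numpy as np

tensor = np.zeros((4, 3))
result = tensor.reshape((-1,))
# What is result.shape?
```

(12,)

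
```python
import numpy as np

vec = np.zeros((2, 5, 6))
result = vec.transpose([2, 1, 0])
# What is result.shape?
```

(6, 5, 2)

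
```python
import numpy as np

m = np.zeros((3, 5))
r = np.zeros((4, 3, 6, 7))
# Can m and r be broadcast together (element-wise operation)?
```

No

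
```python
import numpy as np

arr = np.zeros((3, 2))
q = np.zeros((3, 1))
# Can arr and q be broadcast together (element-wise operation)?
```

Yes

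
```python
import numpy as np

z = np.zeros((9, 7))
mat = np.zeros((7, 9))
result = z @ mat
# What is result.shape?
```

(9, 9)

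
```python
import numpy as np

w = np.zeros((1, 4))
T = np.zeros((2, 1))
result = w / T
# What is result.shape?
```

(2, 4)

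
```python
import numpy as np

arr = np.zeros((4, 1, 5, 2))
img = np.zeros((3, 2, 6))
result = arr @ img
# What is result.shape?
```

(4, 3, 5, 6)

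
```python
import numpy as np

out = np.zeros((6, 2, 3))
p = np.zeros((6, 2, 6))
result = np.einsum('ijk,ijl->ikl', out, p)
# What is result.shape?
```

(6, 3, 6)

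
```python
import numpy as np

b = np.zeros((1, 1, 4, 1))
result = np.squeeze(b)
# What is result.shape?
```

(4,)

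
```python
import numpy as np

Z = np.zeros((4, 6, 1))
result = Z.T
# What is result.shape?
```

(1, 6, 4)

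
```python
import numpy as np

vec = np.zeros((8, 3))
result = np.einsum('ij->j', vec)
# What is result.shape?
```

(3,)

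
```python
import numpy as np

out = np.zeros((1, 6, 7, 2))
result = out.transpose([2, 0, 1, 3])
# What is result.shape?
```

(7, 1, 6, 2)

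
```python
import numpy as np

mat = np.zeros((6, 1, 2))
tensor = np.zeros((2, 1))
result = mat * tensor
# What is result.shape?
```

(6, 2, 2)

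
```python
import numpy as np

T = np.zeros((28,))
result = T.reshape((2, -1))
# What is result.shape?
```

(2, 14)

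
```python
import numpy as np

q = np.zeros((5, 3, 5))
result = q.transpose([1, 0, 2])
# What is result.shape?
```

(3, 5, 5)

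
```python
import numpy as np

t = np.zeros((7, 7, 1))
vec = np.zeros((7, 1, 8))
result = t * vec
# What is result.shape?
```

(7, 7, 8)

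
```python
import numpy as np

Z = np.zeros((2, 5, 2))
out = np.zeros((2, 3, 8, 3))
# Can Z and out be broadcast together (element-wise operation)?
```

No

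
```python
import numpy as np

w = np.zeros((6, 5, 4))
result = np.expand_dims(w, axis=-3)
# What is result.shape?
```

(6, 1, 5, 4)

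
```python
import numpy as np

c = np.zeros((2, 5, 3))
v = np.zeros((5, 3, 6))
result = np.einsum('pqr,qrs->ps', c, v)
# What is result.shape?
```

(2, 6)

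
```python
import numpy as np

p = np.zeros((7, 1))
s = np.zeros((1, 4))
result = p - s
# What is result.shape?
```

(7, 4)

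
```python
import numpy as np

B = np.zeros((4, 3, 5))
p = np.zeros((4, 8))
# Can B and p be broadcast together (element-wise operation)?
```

No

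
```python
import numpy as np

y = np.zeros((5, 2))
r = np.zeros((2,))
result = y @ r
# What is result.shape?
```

(5,)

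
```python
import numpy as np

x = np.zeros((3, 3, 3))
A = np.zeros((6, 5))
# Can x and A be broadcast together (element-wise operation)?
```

No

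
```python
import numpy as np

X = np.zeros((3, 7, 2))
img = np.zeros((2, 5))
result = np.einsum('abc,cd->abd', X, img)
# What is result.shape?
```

(3, 7, 5)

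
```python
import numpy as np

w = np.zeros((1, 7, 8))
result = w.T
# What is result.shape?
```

(8, 7, 1)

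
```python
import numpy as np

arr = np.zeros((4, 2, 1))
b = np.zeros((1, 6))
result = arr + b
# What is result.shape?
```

(4, 2, 6)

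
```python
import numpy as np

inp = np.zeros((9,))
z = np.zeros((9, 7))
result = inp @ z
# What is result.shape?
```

(7,)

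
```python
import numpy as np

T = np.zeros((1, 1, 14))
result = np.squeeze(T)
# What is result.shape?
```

(14,)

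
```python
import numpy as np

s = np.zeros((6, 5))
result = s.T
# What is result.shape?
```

(5, 6)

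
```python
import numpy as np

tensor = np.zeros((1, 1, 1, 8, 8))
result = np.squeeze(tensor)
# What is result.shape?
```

(8, 8)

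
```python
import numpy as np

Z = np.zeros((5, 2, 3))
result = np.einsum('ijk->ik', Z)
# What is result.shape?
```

(5, 3)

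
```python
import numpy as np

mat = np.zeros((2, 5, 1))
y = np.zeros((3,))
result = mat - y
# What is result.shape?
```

(2, 5, 3)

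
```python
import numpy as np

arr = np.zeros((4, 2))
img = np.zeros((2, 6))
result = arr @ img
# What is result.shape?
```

(4, 6)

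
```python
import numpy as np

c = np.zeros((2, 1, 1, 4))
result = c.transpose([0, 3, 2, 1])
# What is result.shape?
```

(2, 4, 1, 1)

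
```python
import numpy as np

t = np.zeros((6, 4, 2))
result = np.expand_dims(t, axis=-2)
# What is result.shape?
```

(6, 4, 1, 2)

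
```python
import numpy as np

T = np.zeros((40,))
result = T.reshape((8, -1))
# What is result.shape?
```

(8, 5)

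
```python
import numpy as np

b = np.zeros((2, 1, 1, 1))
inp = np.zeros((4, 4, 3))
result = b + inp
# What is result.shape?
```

(2, 4, 4, 3)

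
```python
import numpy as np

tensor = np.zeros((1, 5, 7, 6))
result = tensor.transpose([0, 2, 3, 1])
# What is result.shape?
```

(1, 7, 6, 5)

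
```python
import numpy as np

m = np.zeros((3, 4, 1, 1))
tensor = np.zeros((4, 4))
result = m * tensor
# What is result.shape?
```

(3, 4, 4, 4)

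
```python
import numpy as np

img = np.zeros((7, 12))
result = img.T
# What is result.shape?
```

(12, 7)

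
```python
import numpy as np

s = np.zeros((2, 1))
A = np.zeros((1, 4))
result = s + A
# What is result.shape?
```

(2, 4)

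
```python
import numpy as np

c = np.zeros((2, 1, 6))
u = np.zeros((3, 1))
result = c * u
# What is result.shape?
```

(2, 3, 6)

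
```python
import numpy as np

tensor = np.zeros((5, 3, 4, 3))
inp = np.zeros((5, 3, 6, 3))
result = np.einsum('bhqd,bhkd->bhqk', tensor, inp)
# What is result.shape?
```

(5, 3, 4, 6)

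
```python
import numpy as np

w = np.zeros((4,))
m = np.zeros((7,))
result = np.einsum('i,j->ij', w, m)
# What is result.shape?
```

(4, 7)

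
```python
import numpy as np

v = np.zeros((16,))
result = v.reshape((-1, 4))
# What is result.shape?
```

(4, 4)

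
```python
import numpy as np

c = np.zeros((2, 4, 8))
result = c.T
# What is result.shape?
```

(8, 4, 2)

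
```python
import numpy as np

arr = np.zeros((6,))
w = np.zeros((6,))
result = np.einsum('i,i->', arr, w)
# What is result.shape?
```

()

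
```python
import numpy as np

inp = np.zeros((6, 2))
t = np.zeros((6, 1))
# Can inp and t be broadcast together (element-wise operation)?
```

Yes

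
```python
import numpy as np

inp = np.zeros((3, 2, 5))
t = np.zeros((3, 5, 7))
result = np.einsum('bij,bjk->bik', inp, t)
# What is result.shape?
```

(3, 2, 7)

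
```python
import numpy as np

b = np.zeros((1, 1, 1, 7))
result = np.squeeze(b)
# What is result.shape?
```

(7,)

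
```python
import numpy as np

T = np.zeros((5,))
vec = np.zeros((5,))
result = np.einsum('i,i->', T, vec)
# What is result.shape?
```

()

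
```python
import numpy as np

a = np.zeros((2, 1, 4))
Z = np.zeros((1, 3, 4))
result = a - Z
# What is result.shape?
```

(2, 3, 4)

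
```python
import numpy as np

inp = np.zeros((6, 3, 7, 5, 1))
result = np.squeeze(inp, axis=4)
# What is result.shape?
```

(6, 3, 7, 5)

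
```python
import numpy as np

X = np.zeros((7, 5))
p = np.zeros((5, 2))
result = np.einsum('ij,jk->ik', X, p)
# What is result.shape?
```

(7, 2)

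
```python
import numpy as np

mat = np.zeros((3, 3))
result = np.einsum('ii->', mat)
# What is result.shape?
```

()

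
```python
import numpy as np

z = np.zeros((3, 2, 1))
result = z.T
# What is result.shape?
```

(1, 2, 3)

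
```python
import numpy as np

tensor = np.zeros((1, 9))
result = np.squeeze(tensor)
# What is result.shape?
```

(9,)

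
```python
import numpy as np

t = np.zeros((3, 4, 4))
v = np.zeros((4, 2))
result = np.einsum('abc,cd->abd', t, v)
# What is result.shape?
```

(3, 4, 2)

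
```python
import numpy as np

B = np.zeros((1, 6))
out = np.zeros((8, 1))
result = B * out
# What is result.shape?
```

(8, 6)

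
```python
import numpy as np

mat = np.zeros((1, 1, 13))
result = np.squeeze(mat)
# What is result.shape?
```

(13,)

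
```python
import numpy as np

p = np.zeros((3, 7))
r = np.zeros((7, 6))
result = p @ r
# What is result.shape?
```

(3, 6)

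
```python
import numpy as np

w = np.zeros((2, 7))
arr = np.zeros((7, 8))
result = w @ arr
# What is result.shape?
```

(2, 8)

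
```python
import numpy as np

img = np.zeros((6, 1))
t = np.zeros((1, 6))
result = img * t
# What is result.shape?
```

(6, 6)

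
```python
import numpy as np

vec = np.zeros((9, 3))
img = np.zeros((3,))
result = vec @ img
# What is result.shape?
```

(9,)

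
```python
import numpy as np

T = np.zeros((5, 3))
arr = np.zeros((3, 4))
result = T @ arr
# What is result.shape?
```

(5, 4)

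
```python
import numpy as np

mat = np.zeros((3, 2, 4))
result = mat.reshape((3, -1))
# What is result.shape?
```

(3, 8)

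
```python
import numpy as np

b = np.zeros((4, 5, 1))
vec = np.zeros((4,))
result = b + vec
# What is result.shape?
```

(4, 5, 4)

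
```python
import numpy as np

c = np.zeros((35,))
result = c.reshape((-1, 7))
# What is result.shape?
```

(5, 7)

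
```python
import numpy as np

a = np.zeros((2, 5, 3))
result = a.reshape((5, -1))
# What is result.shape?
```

(5, 6)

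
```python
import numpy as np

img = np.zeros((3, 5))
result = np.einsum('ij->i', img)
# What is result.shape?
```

(3,)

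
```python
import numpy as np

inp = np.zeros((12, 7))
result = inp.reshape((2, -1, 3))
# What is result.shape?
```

(2, 14, 3)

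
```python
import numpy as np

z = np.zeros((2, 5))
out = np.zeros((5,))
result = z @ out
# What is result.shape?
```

(2,)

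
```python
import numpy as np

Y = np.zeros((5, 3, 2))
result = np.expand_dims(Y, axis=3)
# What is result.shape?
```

(5, 3, 2, 1)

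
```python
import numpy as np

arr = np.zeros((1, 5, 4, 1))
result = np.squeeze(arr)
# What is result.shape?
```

(5, 4)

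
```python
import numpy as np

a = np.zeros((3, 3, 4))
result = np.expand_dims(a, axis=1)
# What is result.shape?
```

(3, 1, 3, 4)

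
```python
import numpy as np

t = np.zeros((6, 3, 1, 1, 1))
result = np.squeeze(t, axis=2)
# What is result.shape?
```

(6, 3, 1, 1)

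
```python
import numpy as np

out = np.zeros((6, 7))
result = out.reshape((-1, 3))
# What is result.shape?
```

(14, 3)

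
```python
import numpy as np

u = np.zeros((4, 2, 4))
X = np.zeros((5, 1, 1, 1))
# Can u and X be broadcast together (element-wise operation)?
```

Yes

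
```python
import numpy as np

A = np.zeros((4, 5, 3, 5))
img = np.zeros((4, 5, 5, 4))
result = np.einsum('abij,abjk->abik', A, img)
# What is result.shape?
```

(4, 5, 3, 4)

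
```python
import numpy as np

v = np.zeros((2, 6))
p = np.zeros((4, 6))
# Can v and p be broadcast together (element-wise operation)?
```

No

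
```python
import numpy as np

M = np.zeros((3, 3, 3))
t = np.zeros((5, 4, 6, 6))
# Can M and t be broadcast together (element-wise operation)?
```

No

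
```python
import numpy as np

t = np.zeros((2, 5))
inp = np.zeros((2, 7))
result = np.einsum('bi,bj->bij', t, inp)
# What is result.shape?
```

(2, 5, 7)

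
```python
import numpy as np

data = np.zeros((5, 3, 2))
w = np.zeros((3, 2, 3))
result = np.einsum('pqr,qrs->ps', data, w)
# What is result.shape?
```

(5, 3)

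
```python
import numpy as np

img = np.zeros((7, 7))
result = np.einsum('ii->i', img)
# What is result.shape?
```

(7,)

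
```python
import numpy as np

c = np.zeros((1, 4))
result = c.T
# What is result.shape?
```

(4, 1)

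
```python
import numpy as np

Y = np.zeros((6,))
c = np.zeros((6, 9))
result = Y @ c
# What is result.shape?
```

(9,)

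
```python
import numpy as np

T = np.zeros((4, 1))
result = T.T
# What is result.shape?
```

(1, 4)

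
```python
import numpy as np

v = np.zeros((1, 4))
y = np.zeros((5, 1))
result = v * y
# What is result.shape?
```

(5, 4)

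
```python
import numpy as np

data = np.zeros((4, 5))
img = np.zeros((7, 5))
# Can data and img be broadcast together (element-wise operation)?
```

No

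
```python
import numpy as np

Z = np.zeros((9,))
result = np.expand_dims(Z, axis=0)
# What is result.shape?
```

(1, 9)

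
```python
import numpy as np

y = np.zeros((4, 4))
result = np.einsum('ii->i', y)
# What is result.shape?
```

(4,)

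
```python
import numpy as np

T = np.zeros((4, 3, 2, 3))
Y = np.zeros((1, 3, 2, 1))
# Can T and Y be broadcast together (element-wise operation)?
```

Yes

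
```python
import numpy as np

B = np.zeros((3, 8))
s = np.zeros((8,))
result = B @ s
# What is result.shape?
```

(3,)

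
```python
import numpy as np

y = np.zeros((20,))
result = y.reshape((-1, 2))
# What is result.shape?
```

(10, 2)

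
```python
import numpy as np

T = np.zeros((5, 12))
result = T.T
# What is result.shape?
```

(12, 5)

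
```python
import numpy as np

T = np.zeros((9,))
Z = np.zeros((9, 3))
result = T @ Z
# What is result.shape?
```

(3,)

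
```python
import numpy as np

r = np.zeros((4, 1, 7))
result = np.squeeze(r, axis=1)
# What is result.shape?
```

(4, 7)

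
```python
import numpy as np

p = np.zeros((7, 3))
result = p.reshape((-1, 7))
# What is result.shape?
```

(3, 7)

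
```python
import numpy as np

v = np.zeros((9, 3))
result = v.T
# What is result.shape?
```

(3, 9)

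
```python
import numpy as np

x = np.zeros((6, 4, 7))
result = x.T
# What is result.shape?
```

(7, 4, 6)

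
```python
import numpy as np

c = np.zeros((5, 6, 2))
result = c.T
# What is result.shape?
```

(2, 6, 5)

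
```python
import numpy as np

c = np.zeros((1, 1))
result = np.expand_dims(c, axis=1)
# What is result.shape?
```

(1, 1, 1)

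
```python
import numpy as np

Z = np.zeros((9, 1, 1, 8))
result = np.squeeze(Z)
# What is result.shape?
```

(9, 8)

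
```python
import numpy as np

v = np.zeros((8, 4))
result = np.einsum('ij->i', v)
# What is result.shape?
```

(8,)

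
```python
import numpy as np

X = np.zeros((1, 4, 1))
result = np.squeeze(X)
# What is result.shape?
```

(4,)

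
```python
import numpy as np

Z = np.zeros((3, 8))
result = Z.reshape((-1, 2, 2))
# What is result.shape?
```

(6, 2, 2)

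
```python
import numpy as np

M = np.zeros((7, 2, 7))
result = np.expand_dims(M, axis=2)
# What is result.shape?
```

(7, 2, 1, 7)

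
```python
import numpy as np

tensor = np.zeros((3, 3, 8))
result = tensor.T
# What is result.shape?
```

(8, 3, 3)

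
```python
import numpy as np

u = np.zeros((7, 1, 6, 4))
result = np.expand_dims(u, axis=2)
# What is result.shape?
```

(7, 1, 1, 6, 4)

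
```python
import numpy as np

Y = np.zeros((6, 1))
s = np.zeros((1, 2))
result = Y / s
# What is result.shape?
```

(6, 2)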